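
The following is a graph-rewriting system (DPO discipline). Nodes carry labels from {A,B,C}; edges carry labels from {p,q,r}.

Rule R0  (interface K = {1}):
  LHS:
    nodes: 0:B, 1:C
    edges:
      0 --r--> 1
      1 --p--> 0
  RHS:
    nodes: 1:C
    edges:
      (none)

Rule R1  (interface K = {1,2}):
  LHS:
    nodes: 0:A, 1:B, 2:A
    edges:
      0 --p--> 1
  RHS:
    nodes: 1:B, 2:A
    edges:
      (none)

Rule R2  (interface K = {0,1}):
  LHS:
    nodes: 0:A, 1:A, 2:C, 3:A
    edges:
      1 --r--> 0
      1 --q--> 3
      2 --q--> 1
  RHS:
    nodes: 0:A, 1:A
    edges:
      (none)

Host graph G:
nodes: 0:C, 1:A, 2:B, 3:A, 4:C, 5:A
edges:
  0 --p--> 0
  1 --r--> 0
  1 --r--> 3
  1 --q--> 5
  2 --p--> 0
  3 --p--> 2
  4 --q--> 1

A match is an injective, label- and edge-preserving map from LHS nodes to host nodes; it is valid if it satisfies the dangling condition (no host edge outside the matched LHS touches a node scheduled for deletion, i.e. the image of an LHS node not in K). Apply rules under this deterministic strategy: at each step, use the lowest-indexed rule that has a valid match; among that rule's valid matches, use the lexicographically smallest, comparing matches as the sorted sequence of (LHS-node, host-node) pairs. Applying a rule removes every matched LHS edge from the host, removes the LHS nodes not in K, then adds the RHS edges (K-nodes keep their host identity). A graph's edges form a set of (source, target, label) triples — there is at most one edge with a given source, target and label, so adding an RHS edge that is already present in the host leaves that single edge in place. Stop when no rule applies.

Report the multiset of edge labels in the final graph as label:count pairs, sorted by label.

Answer: p:2 r:1

Steps:
start.  V:6 E:7  edges: 0-p->0 1-r->0 1-r->3 1-q->5 2-p->0 3-p->2 4-q->1
1. fire R2 via {0↦3, 1↦1, 2↦4, 3↦5}  →  V:4 E:4  edges: 0-p->0 1-r->0 2-p->0 3-p->2
2. fire R1 via {0↦3, 1↦2, 2↦1}  →  V:3 E:3  edges: 0-p->0 1-r->0 2-p->0
final graph: no rule applies after step 2
NF edges: [(0, 0, 'p'), (1, 0, 'r'), (2, 0, 'p')]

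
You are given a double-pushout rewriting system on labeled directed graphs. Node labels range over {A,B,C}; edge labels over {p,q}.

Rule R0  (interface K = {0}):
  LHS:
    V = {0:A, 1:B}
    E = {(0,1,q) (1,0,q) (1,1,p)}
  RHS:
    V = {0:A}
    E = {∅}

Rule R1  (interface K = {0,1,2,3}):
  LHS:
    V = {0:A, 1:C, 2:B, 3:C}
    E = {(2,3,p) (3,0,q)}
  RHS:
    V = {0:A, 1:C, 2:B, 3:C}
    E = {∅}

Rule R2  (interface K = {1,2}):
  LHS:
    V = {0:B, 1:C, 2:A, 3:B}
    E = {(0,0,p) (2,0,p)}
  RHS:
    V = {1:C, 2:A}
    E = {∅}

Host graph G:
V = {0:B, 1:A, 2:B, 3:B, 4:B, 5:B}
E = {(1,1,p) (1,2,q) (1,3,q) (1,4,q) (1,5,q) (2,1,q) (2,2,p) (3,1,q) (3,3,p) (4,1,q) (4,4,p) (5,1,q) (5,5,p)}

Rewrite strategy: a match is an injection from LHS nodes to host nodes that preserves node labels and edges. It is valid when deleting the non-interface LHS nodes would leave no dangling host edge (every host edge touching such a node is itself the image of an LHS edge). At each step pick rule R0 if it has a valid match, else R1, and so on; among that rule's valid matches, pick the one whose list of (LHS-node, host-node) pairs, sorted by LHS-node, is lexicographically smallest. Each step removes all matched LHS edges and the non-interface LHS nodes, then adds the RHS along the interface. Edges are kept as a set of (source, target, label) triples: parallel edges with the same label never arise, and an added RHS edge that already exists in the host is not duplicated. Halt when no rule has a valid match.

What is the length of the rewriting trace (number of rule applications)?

initial: |V|=6 |E|=13  E = 1-p->1 1-q->2 1-q->3 1-q->4 1-q->5 2-q->1 2-p->2 3-q->1 3-p->3 4-q->1 4-p->4 5-q->1 5-p->5
step 1: apply R0 at {0↦1, 1↦2}  → |V|=5 |E|=10  E = 1-p->1 1-q->3 1-q->4 1-q->5 3-q->1 3-p->3 4-q->1 4-p->4 5-q->1 5-p->5
step 2: apply R0 at {0↦1, 1↦3}  → |V|=4 |E|=7  E = 1-p->1 1-q->4 1-q->5 4-q->1 4-p->4 5-q->1 5-p->5
step 3: apply R0 at {0↦1, 1↦4}  → |V|=3 |E|=4  E = 1-p->1 1-q->5 5-q->1 5-p->5
step 4: apply R0 at {0↦1, 1↦5}  → |V|=2 |E|=1  E = 1-p->1
normal form: no rule applies after step 4

Answer: 4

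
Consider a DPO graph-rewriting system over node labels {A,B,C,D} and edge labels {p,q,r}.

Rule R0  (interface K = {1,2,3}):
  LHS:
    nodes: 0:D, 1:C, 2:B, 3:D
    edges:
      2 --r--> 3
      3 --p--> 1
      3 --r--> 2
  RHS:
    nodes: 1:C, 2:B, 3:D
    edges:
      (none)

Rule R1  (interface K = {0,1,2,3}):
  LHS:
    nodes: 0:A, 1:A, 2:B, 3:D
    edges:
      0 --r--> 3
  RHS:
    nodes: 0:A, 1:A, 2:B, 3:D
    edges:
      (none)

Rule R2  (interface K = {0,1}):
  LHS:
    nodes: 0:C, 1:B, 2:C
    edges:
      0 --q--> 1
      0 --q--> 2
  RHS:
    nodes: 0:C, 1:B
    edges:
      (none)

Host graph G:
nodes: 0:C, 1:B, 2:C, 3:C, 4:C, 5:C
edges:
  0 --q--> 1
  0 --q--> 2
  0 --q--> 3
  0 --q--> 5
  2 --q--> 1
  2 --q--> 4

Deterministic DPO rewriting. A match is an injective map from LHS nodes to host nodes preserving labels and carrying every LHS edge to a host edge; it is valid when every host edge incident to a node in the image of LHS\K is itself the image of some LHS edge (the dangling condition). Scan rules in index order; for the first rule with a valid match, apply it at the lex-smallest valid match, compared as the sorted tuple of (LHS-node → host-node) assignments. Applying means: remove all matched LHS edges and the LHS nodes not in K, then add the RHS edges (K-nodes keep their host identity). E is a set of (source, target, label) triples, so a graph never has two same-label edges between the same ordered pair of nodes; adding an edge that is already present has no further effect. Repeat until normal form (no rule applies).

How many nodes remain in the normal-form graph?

Answer: 4

Steps:
start.  V:6 E:6  edges: 0-q->1 0-q->2 0-q->3 0-q->5 2-q->1 2-q->4
1. fire R2 via {0↦0, 1↦1, 2↦3}  →  V:5 E:4  edges: 0-q->2 0-q->5 2-q->1 2-q->4
2. fire R2 via {0↦2, 1↦1, 2↦4}  →  V:4 E:2  edges: 0-q->2 0-q->5
normal form: no rule applies after step 2
NF nodes: {0:C, 1:B, 2:C, 5:C}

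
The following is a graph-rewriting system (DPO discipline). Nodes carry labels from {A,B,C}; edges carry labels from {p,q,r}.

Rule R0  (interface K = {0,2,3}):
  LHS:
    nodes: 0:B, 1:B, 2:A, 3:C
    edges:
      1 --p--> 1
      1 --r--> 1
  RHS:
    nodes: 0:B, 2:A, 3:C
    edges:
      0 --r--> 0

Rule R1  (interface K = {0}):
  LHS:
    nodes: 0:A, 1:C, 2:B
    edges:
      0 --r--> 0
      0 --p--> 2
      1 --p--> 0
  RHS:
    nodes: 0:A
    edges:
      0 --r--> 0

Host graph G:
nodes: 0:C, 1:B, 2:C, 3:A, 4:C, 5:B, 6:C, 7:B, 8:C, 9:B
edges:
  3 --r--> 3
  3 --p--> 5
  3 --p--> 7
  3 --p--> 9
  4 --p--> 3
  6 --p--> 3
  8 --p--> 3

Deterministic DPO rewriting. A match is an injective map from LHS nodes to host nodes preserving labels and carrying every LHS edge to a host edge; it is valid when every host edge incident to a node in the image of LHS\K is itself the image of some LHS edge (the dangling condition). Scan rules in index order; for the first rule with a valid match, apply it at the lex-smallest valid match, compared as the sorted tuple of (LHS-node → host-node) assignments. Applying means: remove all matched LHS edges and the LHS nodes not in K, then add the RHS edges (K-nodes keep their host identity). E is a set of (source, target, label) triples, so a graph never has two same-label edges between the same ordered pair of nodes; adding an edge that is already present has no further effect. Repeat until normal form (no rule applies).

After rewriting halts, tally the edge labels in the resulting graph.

Answer: r:1

Steps:
start.  V:10 E:7  edges: 3-r->3 3-p->5 3-p->7 3-p->9 4-p->3 6-p->3 8-p->3
1. fire R1 via {0↦3, 1↦4, 2↦5}  →  V:8 E:5  edges: 3-r->3 3-p->7 3-p->9 6-p->3 8-p->3
2. fire R1 via {0↦3, 1↦6, 2↦7}  →  V:6 E:3  edges: 3-r->3 3-p->9 8-p->3
3. fire R1 via {0↦3, 1↦8, 2↦9}  →  V:4 E:1  edges: 3-r->3
final graph: no rule applies after step 3
NF edges: [(3, 3, 'r')]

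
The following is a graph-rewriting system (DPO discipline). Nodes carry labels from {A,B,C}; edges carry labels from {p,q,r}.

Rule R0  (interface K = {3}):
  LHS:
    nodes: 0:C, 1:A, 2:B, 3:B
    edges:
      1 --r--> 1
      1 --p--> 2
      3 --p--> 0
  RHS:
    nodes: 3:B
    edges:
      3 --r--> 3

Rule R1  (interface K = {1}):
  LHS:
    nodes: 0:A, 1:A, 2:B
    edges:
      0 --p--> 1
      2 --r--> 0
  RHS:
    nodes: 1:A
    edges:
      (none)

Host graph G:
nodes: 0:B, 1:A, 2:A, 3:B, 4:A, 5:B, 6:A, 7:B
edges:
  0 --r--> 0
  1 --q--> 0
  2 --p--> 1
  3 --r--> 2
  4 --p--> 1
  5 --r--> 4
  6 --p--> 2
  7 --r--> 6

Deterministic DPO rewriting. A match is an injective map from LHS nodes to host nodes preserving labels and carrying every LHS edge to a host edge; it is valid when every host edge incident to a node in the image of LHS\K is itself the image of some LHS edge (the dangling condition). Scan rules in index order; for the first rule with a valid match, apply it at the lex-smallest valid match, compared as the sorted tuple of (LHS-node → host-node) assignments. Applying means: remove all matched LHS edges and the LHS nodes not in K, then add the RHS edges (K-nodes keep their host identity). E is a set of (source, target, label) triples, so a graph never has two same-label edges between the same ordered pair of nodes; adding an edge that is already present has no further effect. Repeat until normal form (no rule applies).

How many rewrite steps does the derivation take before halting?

[0] host  ⇒  8 nodes, 8 edges  {0-r->0 1-q->0 2-p->1 3-r->2 4-p->1 5-r->4 6-p->2 7-r->6}
[1] R1 @ {0↦4, 1↦1, 2↦5}  ⇒  6 nodes, 6 edges  {0-r->0 1-q->0 2-p->1 3-r->2 6-p->2 7-r->6}
[2] R1 @ {0↦6, 1↦2, 2↦7}  ⇒  4 nodes, 4 edges  {0-r->0 1-q->0 2-p->1 3-r->2}
[3] R1 @ {0↦2, 1↦1, 2↦3}  ⇒  2 nodes, 2 edges  {0-r->0 1-q->0}
normal form: no rule applies after step 3

Answer: 3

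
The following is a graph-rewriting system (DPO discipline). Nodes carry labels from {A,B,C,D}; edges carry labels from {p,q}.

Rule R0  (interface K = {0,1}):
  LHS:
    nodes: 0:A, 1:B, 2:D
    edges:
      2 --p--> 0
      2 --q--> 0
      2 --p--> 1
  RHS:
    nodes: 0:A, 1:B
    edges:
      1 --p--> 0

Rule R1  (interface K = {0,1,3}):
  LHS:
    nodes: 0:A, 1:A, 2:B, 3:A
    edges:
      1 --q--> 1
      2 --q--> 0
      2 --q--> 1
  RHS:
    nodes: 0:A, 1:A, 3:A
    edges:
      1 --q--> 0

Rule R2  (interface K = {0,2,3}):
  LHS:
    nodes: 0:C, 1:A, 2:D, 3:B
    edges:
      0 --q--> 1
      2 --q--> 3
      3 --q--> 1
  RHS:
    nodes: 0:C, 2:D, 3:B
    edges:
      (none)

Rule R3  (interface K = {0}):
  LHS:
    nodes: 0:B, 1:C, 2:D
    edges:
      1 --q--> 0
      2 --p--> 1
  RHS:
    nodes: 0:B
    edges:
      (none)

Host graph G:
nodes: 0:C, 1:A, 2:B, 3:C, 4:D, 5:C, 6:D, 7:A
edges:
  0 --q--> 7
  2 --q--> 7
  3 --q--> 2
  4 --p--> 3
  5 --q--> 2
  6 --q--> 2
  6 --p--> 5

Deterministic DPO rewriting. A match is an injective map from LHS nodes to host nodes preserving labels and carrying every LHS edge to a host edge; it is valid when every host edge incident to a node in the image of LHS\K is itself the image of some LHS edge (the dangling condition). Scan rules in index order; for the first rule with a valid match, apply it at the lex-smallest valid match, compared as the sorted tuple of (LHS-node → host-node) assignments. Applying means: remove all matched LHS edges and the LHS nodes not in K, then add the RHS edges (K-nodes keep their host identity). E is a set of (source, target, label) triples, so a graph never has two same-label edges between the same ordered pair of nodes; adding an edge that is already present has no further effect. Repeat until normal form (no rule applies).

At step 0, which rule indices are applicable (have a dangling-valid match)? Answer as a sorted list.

R0: no valid match — LHS pattern not found
R1: no valid match — LHS pattern not found
R2: 1 valid match — {0↦0, 1↦7, 2↦6, 3↦2}
R3: 1 valid match — {0↦2, 1↦3, 2↦4}

Answer: [R2,R3]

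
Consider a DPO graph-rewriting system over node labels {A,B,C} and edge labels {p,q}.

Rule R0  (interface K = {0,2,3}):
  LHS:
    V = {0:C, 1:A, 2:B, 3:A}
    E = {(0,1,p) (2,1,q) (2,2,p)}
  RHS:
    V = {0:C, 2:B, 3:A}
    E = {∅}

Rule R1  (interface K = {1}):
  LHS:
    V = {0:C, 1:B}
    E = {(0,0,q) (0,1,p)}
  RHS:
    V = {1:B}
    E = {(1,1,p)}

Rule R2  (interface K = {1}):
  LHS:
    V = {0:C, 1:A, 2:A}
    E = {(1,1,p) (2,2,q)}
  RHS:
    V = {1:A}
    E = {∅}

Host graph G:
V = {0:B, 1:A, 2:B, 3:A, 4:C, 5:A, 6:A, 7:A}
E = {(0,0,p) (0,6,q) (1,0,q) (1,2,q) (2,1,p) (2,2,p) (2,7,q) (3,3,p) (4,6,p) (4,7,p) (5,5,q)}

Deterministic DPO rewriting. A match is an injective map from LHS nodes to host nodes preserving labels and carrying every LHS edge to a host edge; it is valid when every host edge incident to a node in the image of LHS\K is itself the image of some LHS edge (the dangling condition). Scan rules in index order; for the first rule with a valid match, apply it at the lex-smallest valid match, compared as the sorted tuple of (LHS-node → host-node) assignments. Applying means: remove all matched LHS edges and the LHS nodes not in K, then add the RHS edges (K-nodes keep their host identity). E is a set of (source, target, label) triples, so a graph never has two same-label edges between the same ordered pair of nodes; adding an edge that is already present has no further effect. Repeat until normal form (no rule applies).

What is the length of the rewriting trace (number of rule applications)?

initial: |V|=8 |E|=11  E = 0-p->0 0-q->6 1-q->0 1-q->2 2-p->1 2-p->2 2-q->7 3-p->3 4-p->6 4-p->7 5-q->5
step 1: apply R0 at {0↦4, 1↦6, 2↦0, 3↦1}  → |V|=7 |E|=8  E = 1-q->0 1-q->2 2-p->1 2-p->2 2-q->7 3-p->3 4-p->7 5-q->5
step 2: apply R0 at {0↦4, 1↦7, 2↦2, 3↦1}  → |V|=6 |E|=5  E = 1-q->0 1-q->2 2-p->1 3-p->3 5-q->5
step 3: apply R2 at {0↦4, 1↦3, 2↦5}  → |V|=4 |E|=3  E = 1-q->0 1-q->2 2-p->1
halt: no rule applies after step 3

Answer: 3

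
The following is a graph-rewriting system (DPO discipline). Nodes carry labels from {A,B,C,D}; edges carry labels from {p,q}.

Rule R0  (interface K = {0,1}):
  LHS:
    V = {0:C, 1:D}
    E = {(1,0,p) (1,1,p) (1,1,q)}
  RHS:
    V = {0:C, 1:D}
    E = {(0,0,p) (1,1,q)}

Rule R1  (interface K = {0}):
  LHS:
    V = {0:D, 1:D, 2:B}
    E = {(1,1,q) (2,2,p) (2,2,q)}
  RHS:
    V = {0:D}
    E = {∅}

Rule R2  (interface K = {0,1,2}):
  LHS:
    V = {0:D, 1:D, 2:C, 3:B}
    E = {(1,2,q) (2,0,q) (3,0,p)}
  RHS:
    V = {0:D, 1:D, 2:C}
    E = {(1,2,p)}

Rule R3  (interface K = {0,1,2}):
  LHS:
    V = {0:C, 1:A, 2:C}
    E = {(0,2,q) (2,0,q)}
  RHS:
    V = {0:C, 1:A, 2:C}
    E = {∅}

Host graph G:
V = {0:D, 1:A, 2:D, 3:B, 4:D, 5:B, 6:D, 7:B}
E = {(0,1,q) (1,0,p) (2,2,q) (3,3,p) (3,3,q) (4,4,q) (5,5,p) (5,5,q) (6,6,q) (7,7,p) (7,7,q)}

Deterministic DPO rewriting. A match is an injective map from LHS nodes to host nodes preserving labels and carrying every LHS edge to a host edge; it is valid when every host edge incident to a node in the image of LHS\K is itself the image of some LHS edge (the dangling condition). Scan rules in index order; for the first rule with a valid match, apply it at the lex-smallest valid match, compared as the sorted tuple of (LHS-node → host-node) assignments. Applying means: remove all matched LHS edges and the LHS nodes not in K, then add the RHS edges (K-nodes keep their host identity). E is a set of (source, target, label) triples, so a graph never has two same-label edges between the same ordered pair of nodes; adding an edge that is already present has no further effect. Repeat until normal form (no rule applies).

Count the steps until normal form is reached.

initial: |V|=8 |E|=11  E = 0-q->1 1-p->0 2-q->2 3-p->3 3-q->3 4-q->4 5-p->5 5-q->5 6-q->6 7-p->7 7-q->7
step 1: apply R1 at {0↦0, 1↦2, 2↦3}  → |V|=6 |E|=8  E = 0-q->1 1-p->0 4-q->4 5-p->5 5-q->5 6-q->6 7-p->7 7-q->7
step 2: apply R1 at {0↦0, 1↦4, 2↦5}  → |V|=4 |E|=5  E = 0-q->1 1-p->0 6-q->6 7-p->7 7-q->7
step 3: apply R1 at {0↦0, 1↦6, 2↦7}  → |V|=2 |E|=2  E = 0-q->1 1-p->0
normal form: no rule applies after step 3

Answer: 3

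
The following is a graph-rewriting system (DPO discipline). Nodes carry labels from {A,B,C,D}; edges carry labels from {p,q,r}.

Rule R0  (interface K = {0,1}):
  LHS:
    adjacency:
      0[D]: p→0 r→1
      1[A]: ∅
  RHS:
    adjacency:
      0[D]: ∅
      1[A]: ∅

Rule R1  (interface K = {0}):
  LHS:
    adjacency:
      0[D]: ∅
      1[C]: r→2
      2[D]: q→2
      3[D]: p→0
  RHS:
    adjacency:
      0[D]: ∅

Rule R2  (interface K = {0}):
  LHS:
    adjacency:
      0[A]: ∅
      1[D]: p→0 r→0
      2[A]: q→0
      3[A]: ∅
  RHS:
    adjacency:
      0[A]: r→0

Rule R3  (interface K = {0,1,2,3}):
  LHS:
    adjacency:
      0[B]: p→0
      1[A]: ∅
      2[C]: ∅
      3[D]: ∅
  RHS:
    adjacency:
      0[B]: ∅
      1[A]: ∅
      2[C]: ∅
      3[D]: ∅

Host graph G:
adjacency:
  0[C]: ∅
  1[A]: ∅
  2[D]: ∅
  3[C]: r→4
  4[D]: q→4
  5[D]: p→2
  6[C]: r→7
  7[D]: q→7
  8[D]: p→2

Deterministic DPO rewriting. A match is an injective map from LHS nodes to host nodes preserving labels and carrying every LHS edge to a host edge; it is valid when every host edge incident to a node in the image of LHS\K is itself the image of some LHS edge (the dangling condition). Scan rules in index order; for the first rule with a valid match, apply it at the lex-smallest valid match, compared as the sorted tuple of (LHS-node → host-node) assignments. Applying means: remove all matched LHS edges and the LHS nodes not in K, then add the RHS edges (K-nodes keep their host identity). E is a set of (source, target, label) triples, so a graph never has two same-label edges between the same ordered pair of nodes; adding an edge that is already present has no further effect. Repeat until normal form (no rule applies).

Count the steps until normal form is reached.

initial: |V|=9 |E|=6  E = 3-r->4 4-q->4 5-p->2 6-r->7 7-q->7 8-p->2
step 1: apply R1 at {0↦2, 1↦3, 2↦4, 3↦5}  → |V|=6 |E|=3  E = 6-r->7 7-q->7 8-p->2
step 2: apply R1 at {0↦2, 1↦6, 2↦7, 3↦8}  → |V|=3 |E|=0  E = ∅
final graph: no rule applies after step 2

Answer: 2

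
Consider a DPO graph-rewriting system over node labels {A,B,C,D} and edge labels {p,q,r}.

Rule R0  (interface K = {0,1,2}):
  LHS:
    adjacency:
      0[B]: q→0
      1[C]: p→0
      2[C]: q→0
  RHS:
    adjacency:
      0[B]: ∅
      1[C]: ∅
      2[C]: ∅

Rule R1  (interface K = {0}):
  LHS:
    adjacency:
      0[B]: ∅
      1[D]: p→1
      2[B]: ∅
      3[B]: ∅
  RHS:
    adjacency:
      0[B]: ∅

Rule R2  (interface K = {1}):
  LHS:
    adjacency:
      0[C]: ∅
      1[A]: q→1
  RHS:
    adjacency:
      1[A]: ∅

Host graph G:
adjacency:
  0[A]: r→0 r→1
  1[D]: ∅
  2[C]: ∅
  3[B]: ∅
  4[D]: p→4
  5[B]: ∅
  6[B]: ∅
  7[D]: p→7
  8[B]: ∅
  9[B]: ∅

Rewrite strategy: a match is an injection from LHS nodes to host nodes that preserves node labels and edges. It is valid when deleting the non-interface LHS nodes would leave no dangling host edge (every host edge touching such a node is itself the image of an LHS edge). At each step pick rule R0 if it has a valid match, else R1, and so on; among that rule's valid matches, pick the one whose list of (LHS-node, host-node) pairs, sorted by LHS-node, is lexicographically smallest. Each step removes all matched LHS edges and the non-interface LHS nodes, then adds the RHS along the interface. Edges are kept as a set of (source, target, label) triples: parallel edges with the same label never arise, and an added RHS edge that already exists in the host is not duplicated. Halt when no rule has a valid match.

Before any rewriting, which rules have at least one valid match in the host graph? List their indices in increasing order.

Answer: [R1]

Rewrite trace:
R0: no valid match — LHS pattern not found
R1: 120 valid matches — {0↦3, 1↦4, 2↦5, 3↦6}, {0↦3, 1↦4, 2↦5, 3↦8}, {0↦3, 1↦4, 2↦5, 3↦9} (+117 more)
R2: no valid match — LHS pattern not found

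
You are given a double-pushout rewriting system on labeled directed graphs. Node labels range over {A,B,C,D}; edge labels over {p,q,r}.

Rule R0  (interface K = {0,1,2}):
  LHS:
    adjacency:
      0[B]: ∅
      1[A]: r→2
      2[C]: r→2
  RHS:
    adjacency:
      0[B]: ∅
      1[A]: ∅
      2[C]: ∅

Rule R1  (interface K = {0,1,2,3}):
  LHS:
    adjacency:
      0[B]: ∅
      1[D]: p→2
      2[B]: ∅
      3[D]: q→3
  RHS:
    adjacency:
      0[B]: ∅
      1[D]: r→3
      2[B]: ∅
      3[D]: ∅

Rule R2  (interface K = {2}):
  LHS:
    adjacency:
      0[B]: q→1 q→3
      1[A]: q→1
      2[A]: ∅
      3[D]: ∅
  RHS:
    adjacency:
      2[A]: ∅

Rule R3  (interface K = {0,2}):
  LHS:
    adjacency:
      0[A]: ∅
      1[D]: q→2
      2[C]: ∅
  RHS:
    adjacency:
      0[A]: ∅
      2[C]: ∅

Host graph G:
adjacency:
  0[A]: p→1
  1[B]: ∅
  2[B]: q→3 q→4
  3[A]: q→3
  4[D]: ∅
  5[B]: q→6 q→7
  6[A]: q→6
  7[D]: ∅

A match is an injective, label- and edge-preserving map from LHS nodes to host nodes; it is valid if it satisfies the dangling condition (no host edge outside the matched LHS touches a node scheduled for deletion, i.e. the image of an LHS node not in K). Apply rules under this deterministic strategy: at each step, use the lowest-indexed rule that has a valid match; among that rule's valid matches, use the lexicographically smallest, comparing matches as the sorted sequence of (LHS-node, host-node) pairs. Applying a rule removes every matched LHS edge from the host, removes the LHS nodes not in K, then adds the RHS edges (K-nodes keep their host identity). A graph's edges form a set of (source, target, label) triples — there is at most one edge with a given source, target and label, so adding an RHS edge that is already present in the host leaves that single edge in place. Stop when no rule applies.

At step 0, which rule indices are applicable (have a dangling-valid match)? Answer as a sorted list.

Answer: [R2]

Steps:
R0: no valid match — LHS pattern not found
R1: no valid match — LHS pattern not found
R2: 4 valid matches — {0↦2, 1↦3, 2↦0, 3↦4}, {0↦2, 1↦3, 2↦6, 3↦4}, {0↦5, 1↦6, 2↦0, 3↦7} (+1 more)
R3: no valid match — LHS pattern not found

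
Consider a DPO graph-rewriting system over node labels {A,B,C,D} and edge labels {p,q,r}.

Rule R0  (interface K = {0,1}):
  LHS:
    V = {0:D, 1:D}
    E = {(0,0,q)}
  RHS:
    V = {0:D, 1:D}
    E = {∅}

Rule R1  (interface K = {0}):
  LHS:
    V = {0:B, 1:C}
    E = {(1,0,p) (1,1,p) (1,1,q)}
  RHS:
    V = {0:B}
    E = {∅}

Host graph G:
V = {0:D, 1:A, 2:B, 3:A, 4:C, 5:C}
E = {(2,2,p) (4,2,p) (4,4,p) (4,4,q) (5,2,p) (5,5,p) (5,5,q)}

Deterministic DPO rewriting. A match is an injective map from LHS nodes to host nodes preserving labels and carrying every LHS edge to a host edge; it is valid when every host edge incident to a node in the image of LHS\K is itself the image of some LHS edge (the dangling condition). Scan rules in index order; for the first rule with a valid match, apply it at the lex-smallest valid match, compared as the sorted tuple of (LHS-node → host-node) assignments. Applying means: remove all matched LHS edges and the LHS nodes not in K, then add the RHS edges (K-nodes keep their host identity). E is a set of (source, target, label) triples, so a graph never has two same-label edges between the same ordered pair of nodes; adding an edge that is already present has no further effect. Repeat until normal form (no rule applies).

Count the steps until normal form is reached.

initial: |V|=6 |E|=7  E = 2-p->2 4-p->2 4-p->4 4-q->4 5-p->2 5-p->5 5-q->5
step 1: apply R1 at {0↦2, 1↦4}  → |V|=5 |E|=4  E = 2-p->2 5-p->2 5-p->5 5-q->5
step 2: apply R1 at {0↦2, 1↦5}  → |V|=4 |E|=1  E = 2-p->2
normal form: no rule applies after step 2

Answer: 2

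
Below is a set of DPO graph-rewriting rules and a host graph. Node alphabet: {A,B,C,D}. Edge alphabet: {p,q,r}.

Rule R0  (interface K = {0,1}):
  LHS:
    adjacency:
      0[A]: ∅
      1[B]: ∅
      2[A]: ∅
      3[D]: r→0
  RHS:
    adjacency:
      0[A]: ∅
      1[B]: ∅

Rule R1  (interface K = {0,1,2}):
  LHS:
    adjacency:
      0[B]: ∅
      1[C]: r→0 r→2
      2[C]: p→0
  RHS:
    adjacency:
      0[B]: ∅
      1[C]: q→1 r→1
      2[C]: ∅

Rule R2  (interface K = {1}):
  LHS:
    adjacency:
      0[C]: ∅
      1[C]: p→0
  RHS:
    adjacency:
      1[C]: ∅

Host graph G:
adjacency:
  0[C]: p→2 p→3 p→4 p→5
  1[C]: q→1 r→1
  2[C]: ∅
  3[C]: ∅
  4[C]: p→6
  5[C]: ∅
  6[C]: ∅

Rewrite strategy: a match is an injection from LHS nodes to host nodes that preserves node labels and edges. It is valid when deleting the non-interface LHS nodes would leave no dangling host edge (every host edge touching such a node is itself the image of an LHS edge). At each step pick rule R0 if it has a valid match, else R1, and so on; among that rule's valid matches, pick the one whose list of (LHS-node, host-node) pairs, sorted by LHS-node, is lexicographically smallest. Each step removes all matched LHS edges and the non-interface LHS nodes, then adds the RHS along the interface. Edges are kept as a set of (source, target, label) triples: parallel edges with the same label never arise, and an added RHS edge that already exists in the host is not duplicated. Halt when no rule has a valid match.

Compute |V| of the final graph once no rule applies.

start.  V:7 E:7  edges: 0-p->2 0-p->3 0-p->4 0-p->5 1-q->1 1-r->1 4-p->6
1. fire R2 via {0↦2, 1↦0}  →  V:6 E:6  edges: 0-p->3 0-p->4 0-p->5 1-q->1 1-r->1 4-p->6
2. fire R2 via {0↦3, 1↦0}  →  V:5 E:5  edges: 0-p->4 0-p->5 1-q->1 1-r->1 4-p->6
3. fire R2 via {0↦5, 1↦0}  →  V:4 E:4  edges: 0-p->4 1-q->1 1-r->1 4-p->6
4. fire R2 via {0↦6, 1↦4}  →  V:3 E:3  edges: 0-p->4 1-q->1 1-r->1
5. fire R2 via {0↦4, 1↦0}  →  V:2 E:2  edges: 1-q->1 1-r->1
final graph: no rule applies after step 5
NF nodes: {0:C, 1:C}

Answer: 2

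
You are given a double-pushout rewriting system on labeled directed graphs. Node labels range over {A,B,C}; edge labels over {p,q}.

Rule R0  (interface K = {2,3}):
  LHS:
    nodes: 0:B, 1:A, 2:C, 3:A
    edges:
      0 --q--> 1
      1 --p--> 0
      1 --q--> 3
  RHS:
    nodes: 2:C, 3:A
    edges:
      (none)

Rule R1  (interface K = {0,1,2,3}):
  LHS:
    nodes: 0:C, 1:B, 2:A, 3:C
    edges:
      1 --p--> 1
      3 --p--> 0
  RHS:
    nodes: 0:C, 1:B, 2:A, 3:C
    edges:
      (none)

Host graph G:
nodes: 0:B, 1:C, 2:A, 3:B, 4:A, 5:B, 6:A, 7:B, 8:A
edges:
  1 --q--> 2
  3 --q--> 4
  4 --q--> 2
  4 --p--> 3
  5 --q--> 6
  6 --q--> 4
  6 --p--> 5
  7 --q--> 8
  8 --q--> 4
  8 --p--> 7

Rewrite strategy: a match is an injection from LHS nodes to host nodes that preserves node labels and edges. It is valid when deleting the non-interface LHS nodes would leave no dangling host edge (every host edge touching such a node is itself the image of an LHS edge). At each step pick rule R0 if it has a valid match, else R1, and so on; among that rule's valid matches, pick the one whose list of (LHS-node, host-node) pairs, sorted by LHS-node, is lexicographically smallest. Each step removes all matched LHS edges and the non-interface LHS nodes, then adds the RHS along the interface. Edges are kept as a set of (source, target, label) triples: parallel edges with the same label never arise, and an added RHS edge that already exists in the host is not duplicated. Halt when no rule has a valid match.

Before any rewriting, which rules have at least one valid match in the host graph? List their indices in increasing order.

R0: 2 valid matches — {0↦5, 1↦6, 2↦1, 3↦4}, {0↦7, 1↦8, 2↦1, 3↦4}
R1: no valid match — LHS pattern not found

Answer: [R0]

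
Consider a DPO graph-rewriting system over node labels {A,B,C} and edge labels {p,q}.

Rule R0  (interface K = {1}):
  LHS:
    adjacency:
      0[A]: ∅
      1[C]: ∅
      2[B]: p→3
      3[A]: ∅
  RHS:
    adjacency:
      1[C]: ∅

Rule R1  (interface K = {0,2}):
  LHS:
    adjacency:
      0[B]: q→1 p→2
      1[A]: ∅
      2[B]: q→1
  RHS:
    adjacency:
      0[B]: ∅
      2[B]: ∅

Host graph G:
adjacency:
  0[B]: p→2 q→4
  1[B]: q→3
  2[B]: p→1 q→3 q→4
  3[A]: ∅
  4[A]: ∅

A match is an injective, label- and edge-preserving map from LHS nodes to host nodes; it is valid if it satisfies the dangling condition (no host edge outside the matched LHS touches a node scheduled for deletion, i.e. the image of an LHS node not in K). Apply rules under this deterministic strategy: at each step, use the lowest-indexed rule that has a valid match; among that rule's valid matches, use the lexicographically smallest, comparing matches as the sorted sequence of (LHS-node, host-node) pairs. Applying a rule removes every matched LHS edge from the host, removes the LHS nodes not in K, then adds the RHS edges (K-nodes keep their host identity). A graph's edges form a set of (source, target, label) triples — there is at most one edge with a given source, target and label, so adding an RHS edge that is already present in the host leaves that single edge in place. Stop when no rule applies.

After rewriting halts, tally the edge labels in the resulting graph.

Answer: (no edges)

Rewrite trace:
[0] host  ⇒  5 nodes, 6 edges  {0-p->2 0-q->4 1-q->3 2-p->1 2-q->3 2-q->4}
[1] R1 @ {0↦0, 1↦4, 2↦2}  ⇒  4 nodes, 3 edges  {1-q->3 2-p->1 2-q->3}
[2] R1 @ {0↦2, 1↦3, 2↦1}  ⇒  3 nodes, 0 edges  {∅}
halt: no rule applies after step 2
NF edges: []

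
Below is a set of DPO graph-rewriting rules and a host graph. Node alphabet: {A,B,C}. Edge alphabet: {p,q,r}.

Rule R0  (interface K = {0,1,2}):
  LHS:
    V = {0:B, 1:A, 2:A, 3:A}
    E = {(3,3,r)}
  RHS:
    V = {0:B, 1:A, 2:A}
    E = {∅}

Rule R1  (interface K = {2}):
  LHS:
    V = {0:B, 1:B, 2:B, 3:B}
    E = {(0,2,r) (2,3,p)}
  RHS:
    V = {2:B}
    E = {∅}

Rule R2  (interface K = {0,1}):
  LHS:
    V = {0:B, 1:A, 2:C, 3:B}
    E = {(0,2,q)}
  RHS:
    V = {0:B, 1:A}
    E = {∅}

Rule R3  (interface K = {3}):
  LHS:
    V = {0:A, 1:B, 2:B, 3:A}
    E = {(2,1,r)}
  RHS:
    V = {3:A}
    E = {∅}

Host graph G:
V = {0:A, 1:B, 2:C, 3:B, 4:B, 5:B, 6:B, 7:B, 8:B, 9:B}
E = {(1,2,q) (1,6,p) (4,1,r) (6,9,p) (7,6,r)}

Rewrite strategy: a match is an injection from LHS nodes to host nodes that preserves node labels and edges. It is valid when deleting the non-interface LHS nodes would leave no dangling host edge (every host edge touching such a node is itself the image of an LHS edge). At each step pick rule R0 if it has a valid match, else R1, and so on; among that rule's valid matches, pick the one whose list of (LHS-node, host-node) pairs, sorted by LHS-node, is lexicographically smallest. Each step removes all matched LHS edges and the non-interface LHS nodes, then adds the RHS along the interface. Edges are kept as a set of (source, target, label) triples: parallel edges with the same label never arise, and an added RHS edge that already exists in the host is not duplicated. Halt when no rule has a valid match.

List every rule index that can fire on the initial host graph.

R0: no valid match — LHS pattern not found
R1: 3 valid matches — {0↦7, 1↦3, 2↦6, 3↦9}, {0↦7, 1↦5, 2↦6, 3↦9}, {0↦7, 1↦8, 2↦6, 3↦9}
R2: 3 valid matches — {0↦1, 1↦0, 2↦2, 3↦3}, {0↦1, 1↦0, 2↦2, 3↦5}, {0↦1, 1↦0, 2↦2, 3↦8}
R3: no valid match — LHS pattern not found

Answer: [R1,R2]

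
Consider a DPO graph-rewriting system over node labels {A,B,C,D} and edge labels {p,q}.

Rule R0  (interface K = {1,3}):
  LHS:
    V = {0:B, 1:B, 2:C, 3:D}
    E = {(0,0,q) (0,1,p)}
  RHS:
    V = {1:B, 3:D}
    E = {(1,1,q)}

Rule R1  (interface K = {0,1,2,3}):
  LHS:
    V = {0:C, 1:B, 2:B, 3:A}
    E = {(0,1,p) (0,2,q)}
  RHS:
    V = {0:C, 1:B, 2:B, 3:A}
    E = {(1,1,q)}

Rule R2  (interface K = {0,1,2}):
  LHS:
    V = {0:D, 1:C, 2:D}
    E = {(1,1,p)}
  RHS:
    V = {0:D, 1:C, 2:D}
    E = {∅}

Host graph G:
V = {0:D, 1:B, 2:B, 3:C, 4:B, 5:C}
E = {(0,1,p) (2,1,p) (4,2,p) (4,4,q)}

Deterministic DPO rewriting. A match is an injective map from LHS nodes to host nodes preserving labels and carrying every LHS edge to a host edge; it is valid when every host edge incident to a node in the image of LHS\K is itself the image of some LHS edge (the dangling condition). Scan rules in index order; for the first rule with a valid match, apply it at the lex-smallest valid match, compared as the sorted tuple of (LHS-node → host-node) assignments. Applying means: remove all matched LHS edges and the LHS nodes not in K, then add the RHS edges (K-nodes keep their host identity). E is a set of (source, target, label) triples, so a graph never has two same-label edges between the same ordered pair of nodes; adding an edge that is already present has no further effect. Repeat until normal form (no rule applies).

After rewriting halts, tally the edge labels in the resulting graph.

start.  V:6 E:4  edges: 0-p->1 2-p->1 4-p->2 4-q->4
1. fire R0 via {0↦4, 1↦2, 2↦3, 3↦0}  →  V:4 E:3  edges: 0-p->1 2-p->1 2-q->2
2. fire R0 via {0↦2, 1↦1, 2↦5, 3↦0}  →  V:2 E:2  edges: 0-p->1 1-q->1
normal form: no rule applies after step 2
NF edges: [(0, 1, 'p'), (1, 1, 'q')]

Answer: p:1 q:1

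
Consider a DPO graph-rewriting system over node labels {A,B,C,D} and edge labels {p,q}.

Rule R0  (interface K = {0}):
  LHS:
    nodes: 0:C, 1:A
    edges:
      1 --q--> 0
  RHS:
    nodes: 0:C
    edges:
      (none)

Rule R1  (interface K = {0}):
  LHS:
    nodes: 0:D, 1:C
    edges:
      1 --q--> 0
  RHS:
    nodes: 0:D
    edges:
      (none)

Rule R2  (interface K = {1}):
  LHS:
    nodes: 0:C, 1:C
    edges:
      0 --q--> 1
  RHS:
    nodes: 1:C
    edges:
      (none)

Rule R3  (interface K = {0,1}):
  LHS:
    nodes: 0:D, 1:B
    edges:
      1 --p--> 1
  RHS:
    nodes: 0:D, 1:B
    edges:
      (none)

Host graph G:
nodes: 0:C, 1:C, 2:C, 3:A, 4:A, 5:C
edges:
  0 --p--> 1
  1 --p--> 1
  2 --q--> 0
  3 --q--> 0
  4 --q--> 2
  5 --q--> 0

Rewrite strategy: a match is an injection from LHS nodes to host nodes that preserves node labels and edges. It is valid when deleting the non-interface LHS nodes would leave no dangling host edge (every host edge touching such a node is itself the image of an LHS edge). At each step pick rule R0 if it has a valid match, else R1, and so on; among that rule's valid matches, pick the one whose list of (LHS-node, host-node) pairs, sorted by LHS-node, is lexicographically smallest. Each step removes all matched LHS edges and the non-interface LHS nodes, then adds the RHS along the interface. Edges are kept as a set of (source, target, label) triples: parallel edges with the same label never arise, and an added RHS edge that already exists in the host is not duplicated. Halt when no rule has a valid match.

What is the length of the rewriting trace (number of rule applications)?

[0] host  ⇒  6 nodes, 6 edges  {0-p->1 1-p->1 2-q->0 3-q->0 4-q->2 5-q->0}
[1] R0 @ {0↦0, 1↦3}  ⇒  5 nodes, 5 edges  {0-p->1 1-p->1 2-q->0 4-q->2 5-q->0}
[2] R0 @ {0↦2, 1↦4}  ⇒  4 nodes, 4 edges  {0-p->1 1-p->1 2-q->0 5-q->0}
[3] R2 @ {0↦2, 1↦0}  ⇒  3 nodes, 3 edges  {0-p->1 1-p->1 5-q->0}
[4] R2 @ {0↦5, 1↦0}  ⇒  2 nodes, 2 edges  {0-p->1 1-p->1}
normal form: no rule applies after step 4

Answer: 4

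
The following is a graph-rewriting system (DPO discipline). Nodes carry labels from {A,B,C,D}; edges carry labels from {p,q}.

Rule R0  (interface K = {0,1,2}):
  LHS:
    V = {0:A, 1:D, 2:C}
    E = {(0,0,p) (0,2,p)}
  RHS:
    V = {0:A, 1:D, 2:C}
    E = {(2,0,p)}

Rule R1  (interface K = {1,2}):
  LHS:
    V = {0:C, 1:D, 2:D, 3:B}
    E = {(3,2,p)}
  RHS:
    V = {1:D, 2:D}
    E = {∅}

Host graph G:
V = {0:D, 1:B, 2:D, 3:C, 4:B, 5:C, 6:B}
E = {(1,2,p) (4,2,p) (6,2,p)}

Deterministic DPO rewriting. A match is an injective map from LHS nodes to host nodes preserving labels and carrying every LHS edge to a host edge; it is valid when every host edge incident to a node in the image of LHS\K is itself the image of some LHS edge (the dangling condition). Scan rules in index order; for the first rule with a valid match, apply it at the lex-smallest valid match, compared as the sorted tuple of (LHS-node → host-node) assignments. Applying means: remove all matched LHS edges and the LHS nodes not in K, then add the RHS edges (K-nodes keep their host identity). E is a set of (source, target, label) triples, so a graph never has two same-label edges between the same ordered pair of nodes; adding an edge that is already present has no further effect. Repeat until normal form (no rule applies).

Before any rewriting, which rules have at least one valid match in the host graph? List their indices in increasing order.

R0: no valid match — LHS pattern not found
R1: 6 valid matches — {0↦3, 1↦0, 2↦2, 3↦1}, {0↦3, 1↦0, 2↦2, 3↦4}, {0↦3, 1↦0, 2↦2, 3↦6} (+3 more)

Answer: [R1]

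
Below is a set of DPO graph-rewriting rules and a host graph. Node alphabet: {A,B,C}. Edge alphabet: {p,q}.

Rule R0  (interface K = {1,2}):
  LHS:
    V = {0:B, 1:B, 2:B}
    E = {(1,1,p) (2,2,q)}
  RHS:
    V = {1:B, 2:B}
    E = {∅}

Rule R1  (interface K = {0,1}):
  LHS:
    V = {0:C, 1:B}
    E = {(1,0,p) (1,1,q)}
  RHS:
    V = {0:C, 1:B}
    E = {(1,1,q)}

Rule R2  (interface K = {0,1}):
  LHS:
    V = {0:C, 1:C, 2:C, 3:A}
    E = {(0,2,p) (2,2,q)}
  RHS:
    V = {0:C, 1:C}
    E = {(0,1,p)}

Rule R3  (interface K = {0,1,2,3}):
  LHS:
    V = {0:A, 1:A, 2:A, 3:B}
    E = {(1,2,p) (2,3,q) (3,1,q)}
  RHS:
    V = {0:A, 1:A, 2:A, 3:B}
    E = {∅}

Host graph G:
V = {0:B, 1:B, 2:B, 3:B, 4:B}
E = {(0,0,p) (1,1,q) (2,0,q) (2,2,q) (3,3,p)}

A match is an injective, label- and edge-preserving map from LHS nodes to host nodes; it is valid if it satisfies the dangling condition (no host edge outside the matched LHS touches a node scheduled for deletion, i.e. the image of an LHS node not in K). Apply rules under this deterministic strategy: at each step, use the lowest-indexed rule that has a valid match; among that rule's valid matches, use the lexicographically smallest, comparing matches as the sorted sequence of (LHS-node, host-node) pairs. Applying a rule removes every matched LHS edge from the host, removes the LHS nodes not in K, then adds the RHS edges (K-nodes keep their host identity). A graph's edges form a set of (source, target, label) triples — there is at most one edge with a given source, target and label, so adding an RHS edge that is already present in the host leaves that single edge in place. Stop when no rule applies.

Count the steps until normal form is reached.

Answer: 2

Derivation:
initial: |V|=5 |E|=5  E = 0-p->0 1-q->1 2-q->0 2-q->2 3-p->3
step 1: apply R0 at {0↦4, 1↦0, 2↦1}  → |V|=4 |E|=3  E = 2-q->0 2-q->2 3-p->3
step 2: apply R0 at {0↦1, 1↦3, 2↦2}  → |V|=3 |E|=1  E = 2-q->0
halt: no rule applies after step 2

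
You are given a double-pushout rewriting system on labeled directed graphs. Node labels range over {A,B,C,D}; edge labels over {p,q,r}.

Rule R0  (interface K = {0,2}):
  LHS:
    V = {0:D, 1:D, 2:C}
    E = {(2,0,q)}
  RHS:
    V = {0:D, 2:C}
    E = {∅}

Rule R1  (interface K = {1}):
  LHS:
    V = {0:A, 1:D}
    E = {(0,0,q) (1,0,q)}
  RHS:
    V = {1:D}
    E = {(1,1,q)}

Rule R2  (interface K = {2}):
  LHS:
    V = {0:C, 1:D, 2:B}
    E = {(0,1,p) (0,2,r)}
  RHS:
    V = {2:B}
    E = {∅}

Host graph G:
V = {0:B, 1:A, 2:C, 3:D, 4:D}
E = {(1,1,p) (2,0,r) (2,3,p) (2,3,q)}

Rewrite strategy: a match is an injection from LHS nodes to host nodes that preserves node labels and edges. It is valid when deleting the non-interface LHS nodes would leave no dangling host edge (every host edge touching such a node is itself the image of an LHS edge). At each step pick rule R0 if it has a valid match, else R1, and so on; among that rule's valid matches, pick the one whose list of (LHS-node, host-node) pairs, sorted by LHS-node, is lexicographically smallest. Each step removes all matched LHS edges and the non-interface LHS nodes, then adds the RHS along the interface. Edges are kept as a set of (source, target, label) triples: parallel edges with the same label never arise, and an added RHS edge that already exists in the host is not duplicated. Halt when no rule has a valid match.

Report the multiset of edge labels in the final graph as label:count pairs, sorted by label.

Answer: p:1

Steps:
start.  V:5 E:4  edges: 1-p->1 2-r->0 2-p->3 2-q->3
1. fire R0 via {0↦3, 1↦4, 2↦2}  →  V:4 E:3  edges: 1-p->1 2-r->0 2-p->3
2. fire R2 via {0↦2, 1↦3, 2↦0}  →  V:2 E:1  edges: 1-p->1
halt: no rule applies after step 2
NF edges: [(1, 1, 'p')]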